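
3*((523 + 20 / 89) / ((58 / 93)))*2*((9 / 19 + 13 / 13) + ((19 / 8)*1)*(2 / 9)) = 1976256913 / 196156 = 10074.92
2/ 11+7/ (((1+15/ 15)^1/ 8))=310/ 11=28.18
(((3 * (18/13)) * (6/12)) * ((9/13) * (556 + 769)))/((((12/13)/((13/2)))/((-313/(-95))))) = 6718545/152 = 44200.95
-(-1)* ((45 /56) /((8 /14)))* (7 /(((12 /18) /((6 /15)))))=189 /32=5.91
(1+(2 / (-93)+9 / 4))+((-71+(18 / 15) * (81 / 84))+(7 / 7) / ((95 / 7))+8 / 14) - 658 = -179095513 / 247380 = -723.97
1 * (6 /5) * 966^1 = 5796 /5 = 1159.20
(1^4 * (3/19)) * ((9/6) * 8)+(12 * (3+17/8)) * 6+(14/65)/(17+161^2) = 5940515428/16016715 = 370.89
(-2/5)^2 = 4/25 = 0.16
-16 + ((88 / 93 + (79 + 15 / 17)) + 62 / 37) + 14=4709258 / 58497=80.50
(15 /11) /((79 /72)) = 1080 /869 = 1.24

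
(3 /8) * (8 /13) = 3 /13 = 0.23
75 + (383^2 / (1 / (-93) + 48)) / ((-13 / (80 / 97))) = -669277935 / 5627843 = -118.92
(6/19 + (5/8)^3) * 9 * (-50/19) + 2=-1040743/92416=-11.26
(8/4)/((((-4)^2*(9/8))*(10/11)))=11/90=0.12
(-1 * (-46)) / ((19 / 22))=1012 / 19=53.26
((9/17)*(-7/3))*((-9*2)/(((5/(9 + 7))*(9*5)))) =672/425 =1.58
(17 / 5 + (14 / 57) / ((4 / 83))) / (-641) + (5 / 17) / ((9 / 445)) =270735757 / 18633870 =14.53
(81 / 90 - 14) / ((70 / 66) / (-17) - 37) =73491 / 207920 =0.35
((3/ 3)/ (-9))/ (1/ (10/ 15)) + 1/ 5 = 17/ 135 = 0.13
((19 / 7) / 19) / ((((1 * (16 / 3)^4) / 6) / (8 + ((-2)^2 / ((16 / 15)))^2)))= 85779 / 3670016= 0.02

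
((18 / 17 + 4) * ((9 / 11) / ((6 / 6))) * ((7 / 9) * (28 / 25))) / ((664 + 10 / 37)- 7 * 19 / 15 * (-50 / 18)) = 16839144 / 3217386425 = 0.01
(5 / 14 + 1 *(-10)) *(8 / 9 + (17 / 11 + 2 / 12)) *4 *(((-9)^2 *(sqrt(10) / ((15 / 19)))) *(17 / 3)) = -184451.75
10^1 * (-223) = -2230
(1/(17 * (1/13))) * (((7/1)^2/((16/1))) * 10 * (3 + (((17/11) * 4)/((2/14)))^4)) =163507477721315/1991176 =82116034.81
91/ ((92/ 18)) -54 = -1665/ 46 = -36.20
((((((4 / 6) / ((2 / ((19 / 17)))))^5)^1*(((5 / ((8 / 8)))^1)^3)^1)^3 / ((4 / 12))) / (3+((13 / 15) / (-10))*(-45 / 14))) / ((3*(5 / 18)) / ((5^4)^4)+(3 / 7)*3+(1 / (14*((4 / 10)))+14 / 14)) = 0.27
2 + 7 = 9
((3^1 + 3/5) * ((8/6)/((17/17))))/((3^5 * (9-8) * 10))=4/2025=0.00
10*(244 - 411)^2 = 278890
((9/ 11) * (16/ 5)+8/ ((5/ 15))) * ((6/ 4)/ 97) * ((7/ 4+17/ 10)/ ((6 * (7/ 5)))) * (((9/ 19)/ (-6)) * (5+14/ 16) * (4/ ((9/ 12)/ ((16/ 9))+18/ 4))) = -1582584/ 24834425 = -0.06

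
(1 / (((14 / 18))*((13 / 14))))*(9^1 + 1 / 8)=657 / 52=12.63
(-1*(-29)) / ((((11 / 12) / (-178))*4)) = -15486 / 11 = -1407.82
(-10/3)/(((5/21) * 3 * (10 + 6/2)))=-0.36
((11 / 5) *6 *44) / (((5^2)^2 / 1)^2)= 2904 / 1953125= 0.00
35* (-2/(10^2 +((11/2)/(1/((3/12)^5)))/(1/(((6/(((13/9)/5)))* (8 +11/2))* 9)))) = -0.62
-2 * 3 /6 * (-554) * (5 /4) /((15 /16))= 2216 /3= 738.67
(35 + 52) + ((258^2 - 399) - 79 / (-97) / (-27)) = 173513909 / 2619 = 66251.97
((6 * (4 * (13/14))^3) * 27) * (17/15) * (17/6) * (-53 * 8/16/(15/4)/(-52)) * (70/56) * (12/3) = 31062876/1715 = 18112.46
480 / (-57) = -160 / 19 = -8.42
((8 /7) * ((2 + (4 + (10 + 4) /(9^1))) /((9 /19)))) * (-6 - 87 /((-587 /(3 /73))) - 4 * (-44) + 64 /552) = 3101.20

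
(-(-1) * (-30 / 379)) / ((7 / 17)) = -0.19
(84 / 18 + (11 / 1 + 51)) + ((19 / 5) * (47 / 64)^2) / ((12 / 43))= 74.01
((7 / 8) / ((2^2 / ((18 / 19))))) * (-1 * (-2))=63 / 152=0.41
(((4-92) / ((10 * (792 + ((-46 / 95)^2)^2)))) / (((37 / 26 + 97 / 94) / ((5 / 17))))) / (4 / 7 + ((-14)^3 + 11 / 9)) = 7074475485 / 14574578238934136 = 0.00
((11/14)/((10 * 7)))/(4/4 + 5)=11/5880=0.00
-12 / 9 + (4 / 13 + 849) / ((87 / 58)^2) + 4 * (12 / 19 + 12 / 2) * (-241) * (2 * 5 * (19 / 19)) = -141276728 / 2223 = -63552.28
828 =828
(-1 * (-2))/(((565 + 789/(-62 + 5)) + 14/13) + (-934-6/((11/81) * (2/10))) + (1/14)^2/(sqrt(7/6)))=-398796058749088/120172062402561623-1446889444 * sqrt(42)/360516187207684869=-0.00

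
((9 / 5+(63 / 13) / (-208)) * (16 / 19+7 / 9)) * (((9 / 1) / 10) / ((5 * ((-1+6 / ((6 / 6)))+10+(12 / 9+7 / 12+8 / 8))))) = 0.03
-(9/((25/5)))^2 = -81/25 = -3.24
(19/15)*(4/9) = 76/135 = 0.56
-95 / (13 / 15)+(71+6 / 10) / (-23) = -168529 / 1495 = -112.73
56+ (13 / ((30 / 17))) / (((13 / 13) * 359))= 56.02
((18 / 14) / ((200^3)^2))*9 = 81 / 448000000000000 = 0.00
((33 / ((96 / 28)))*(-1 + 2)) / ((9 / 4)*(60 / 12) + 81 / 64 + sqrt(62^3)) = -493416 / 975549887 + 2444288*sqrt(62) / 975549887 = 0.02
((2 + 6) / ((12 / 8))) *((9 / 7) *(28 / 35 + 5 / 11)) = 3312 / 385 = 8.60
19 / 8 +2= 35 / 8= 4.38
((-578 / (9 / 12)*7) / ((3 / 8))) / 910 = -9248 / 585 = -15.81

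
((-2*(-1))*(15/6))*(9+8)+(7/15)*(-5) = 248/3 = 82.67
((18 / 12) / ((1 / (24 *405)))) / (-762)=-2430 / 127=-19.13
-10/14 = -5/7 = -0.71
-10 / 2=-5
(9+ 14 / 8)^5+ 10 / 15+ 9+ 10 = 441085745 / 3072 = 143582.60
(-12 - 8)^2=400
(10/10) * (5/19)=5/19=0.26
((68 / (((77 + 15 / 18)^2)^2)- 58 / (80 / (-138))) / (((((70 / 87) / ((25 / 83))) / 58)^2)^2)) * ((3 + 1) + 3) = 68864530988355130263164812875 / 442421234378651149636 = 155653765.32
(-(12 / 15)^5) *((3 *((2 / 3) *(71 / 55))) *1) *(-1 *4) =581632 / 171875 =3.38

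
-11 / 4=-2.75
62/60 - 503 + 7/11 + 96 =-133759/330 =-405.33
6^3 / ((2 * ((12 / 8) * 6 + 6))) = 36 / 5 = 7.20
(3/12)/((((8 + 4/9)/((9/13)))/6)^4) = 3486784401/238214277184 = 0.01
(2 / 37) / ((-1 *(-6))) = 1 / 111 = 0.01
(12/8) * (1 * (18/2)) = 13.50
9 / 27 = 1 / 3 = 0.33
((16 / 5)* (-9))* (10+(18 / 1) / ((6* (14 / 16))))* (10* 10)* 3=-812160 / 7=-116022.86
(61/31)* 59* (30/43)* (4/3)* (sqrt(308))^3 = 88679360* sqrt(77)/1333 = 583764.61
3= 3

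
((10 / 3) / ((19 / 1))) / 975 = 0.00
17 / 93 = 0.18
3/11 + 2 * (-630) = -13857/11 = -1259.73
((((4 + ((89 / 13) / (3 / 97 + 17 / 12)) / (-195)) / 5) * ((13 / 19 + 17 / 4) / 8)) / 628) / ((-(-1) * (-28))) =-530697 / 19027769488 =-0.00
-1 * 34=-34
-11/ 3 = -3.67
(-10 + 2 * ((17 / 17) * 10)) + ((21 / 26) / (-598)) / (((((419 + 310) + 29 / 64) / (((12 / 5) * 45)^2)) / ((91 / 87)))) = 4038911774 / 404805635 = 9.98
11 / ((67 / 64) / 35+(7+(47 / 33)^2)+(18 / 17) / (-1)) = 456160320 / 331734451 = 1.38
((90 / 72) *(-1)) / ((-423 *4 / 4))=5 / 1692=0.00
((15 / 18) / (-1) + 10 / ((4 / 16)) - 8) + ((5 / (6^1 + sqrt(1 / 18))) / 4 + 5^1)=141209 / 3882 - 15 * sqrt(2) / 2588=36.37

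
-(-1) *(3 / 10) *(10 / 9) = 1 / 3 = 0.33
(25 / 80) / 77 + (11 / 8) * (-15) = -25405 / 1232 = -20.62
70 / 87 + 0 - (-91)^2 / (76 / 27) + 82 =-18904565 / 6612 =-2859.13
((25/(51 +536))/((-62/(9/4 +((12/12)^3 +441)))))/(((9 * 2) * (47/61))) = -2709925/123157296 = -0.02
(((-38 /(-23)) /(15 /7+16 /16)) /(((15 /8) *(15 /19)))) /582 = 10108 /16565175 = 0.00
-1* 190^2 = -36100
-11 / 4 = -2.75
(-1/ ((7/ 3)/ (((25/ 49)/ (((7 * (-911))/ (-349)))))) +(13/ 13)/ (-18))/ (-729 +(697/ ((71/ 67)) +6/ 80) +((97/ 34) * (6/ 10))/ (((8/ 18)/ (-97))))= 1234139395/ 8129565669834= 0.00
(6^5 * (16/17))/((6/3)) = 3659.29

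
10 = 10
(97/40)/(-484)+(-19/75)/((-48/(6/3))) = 4831/871200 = 0.01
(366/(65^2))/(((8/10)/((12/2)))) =549/845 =0.65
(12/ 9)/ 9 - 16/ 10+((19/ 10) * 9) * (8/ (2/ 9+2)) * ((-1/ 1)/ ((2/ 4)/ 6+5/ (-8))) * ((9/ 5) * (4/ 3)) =11903564/ 43875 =271.31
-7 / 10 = -0.70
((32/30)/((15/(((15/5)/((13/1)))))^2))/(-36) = -4/570375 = -0.00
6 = 6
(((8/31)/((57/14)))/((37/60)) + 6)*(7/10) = 465493/108965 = 4.27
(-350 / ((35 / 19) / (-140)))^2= 707560000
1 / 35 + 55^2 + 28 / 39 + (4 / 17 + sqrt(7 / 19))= sqrt(133) / 19 + 70217908 / 23205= 3026.59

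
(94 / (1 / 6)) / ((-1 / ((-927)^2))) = -484661556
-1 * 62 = -62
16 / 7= 2.29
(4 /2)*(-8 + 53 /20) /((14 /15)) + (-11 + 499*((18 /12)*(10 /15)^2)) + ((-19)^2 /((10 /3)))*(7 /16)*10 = 263429 /336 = 784.01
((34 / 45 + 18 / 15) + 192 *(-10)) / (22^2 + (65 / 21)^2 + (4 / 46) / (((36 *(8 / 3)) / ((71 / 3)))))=-1556377984 / 400528355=-3.89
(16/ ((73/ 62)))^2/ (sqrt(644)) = 492032*sqrt(161)/ 857969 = 7.28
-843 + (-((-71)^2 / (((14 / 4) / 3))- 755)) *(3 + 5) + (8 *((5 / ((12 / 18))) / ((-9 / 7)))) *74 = -689287 / 21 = -32823.19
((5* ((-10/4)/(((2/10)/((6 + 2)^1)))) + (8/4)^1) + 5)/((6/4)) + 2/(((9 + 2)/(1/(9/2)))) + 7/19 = -617453/1881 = -328.26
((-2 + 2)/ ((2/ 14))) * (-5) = 0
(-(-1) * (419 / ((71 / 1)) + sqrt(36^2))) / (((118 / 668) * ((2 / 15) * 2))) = 7452375 / 8378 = 889.52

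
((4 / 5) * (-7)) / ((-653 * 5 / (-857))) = -23996 / 16325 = -1.47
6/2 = 3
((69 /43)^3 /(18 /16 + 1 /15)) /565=7884216 /1284753613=0.01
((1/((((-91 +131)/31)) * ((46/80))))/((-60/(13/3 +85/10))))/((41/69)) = -2387/4920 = -0.49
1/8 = 0.12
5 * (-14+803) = 3945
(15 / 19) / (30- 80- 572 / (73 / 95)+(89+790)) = 365 / 39121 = 0.01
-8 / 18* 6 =-8 / 3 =-2.67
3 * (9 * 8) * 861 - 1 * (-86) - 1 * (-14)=186076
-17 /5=-3.40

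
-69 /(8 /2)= -69 /4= -17.25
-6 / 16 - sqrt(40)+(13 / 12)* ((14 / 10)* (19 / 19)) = -5.18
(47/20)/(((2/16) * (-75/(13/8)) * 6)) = -611/9000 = -0.07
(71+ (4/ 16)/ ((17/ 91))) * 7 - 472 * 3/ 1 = -61855/ 68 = -909.63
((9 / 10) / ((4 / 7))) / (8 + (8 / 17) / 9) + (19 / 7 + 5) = 389799 / 49280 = 7.91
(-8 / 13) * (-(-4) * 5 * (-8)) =1280 / 13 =98.46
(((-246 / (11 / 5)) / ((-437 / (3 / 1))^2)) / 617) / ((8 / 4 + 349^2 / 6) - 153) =-13284 / 31338561553937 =-0.00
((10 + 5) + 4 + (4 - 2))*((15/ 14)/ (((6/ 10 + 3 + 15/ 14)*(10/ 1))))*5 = 2.41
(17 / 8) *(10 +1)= 187 / 8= 23.38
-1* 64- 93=-157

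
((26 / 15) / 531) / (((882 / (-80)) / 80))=-16640 / 702513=-0.02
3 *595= 1785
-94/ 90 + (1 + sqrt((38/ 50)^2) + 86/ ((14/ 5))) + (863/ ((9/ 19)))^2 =47051227093/ 14175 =3319310.55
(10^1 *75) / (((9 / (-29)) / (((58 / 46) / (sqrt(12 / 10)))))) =-105125 *sqrt(30) / 207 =-2781.61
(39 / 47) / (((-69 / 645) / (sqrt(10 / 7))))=-9.27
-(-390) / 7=390 / 7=55.71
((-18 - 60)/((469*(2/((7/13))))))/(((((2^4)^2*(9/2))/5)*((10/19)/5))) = -95/51456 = -0.00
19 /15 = 1.27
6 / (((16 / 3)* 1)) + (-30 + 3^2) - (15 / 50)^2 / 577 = -2293593 / 115400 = -19.88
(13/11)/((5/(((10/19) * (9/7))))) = 234/1463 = 0.16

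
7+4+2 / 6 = 34 / 3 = 11.33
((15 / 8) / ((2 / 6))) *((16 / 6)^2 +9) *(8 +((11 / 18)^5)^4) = 73940257798843579517743451525 / 101985889731168625395499008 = 725.00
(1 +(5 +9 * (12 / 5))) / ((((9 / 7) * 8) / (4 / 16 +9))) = 5957 / 240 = 24.82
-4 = -4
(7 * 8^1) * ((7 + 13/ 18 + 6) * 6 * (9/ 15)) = 13832/ 5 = 2766.40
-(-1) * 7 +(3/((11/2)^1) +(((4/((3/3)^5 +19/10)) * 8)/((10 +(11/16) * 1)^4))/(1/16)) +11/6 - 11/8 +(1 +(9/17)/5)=9.12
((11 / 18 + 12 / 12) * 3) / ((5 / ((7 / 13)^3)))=9947 / 65910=0.15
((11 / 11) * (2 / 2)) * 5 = 5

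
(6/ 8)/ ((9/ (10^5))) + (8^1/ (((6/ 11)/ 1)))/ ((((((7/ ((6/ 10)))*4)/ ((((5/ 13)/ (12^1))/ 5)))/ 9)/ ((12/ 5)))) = 56875297/ 6825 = 8333.38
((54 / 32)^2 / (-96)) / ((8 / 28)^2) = -11907 / 32768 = -0.36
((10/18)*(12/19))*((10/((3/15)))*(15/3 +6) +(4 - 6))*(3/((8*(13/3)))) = 4110/247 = 16.64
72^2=5184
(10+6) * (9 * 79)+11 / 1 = 11387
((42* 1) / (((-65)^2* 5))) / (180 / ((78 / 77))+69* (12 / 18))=21 / 2362750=0.00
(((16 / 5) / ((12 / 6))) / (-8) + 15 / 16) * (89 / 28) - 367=-816829 / 2240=-364.66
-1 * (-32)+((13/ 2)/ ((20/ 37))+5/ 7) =12527/ 280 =44.74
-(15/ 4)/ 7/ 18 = -5/ 168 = -0.03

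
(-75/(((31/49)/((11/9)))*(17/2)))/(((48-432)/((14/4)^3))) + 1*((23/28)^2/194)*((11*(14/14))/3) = 22115206949/11542261248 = 1.92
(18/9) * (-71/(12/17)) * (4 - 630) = 377791/3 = 125930.33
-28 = -28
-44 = -44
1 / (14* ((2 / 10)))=5 / 14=0.36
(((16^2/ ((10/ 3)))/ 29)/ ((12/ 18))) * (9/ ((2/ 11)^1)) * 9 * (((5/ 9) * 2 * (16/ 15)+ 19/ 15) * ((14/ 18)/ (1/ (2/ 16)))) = 305844/ 725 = 421.85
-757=-757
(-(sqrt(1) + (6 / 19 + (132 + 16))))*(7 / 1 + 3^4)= -249656 / 19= -13139.79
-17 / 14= -1.21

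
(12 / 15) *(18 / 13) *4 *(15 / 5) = 864 / 65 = 13.29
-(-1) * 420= 420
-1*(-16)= 16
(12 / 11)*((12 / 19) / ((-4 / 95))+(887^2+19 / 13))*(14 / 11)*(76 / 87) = 43529606176 / 45617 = 954240.88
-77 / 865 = -0.09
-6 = -6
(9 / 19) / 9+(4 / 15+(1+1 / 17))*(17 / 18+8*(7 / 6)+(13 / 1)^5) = 21460589144 / 43605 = 492158.91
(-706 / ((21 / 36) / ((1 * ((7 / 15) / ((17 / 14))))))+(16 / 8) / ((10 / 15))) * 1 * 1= -39281 / 85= -462.13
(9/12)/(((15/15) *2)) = 3/8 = 0.38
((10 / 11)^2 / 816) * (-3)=-25 / 8228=-0.00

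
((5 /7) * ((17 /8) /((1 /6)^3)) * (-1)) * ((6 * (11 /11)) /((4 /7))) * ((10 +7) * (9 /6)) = -351135 /4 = -87783.75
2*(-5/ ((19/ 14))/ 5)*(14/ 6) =-196/ 57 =-3.44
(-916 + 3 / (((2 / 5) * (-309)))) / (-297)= 188701 / 61182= 3.08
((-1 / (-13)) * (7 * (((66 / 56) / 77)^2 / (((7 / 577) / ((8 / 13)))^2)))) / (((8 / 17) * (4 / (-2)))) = -50938137 / 147699916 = -0.34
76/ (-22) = -3.45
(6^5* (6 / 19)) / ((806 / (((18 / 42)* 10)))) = 699840 / 53599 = 13.06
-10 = -10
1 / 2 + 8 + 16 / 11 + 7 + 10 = 593 / 22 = 26.95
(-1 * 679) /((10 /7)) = -4753 /10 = -475.30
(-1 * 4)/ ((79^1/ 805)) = -3220/ 79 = -40.76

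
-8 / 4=-2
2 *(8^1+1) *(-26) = -468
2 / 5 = 0.40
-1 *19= -19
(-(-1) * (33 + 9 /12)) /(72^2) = 5 /768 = 0.01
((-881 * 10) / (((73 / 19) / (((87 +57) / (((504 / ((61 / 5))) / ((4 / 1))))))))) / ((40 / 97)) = -198089326 / 2555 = -77530.07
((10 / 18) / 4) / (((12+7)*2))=5 / 1368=0.00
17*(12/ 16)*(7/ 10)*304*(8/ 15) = 36176/ 25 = 1447.04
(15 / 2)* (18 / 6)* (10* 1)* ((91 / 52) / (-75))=-21 / 4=-5.25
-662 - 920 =-1582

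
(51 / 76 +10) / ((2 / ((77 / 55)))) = 5677 / 760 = 7.47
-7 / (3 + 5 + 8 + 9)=-7 / 25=-0.28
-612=-612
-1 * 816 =-816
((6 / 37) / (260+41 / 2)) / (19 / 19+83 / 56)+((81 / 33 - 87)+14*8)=26404386 / 961741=27.45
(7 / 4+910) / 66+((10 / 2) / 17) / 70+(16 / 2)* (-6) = -1073843 / 31416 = -34.18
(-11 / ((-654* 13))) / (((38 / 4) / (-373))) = -4103 / 80769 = -0.05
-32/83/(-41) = 32/3403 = 0.01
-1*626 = -626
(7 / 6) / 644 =1 / 552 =0.00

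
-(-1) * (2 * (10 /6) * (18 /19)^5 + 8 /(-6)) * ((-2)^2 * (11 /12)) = 98904124 /22284891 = 4.44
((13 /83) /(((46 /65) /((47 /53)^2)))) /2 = 1866605 /21449524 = 0.09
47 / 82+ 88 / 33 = 797 / 246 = 3.24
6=6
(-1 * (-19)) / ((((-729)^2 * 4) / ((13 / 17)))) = 0.00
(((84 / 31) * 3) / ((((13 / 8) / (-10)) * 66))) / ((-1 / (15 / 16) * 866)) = 1575 / 1919489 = 0.00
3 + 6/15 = 17/5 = 3.40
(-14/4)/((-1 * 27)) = 7/54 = 0.13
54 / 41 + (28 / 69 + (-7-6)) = -31903 / 2829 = -11.28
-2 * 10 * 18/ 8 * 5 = -225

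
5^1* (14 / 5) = 14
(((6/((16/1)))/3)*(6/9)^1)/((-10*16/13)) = -13/1920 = -0.01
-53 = -53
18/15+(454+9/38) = 86533/190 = 455.44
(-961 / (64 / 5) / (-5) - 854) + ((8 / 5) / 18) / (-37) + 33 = -85885951 / 106560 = -805.99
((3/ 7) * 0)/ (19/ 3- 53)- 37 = -37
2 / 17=0.12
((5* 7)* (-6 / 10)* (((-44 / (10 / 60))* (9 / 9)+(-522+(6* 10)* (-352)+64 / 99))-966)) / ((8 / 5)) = 9906155 / 33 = 300186.52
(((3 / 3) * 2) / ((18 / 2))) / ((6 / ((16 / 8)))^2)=0.02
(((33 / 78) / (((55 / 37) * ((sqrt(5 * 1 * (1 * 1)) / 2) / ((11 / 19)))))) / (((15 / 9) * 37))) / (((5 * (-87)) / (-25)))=11 * sqrt(5) / 179075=0.00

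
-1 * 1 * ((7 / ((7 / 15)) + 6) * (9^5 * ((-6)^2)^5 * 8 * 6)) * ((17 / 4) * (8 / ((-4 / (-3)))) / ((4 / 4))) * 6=-550651737558859776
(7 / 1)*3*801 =16821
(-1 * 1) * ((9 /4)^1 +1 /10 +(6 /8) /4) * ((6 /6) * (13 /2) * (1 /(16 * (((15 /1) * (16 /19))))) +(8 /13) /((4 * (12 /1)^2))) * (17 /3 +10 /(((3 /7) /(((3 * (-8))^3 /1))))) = 1955123417317 /71884800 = 27198.01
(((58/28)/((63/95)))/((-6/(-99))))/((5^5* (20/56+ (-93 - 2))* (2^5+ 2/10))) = -6061/1119956250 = -0.00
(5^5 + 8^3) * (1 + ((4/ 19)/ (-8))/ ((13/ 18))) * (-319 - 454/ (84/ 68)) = -137136722/ 57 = -2405907.40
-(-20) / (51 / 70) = 1400 / 51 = 27.45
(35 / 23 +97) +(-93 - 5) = 12 / 23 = 0.52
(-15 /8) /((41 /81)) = -1215 /328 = -3.70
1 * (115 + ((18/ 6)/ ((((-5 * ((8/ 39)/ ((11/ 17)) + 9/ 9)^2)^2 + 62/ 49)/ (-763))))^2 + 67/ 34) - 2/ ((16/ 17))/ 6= 13310137996629623883411176951171927/ 13147410665657293709141306205744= 1012.38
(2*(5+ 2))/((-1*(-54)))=7/27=0.26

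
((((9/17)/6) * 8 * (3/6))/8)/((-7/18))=-27/238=-0.11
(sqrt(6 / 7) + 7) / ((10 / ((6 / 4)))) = 3 * sqrt(42) / 140 + 21 / 20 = 1.19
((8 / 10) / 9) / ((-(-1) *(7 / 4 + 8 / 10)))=16 / 459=0.03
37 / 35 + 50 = 1787 / 35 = 51.06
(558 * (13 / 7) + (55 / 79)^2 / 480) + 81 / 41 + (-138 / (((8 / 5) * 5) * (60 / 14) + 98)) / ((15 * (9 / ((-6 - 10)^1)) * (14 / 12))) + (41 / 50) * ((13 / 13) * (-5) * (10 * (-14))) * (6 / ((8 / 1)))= 194903623861563 / 132689651360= 1468.87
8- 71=-63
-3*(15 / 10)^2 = -27 / 4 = -6.75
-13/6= -2.17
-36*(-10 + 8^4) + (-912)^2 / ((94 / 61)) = 18454680 / 47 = 392652.77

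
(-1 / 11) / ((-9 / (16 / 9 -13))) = -101 / 891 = -0.11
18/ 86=9/ 43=0.21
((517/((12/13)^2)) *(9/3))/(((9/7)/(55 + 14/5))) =176755579/2160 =81831.29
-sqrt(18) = -3 * sqrt(2) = -4.24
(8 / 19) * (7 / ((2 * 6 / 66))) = 308 / 19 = 16.21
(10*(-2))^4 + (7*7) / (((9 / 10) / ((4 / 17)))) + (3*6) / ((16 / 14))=97937479 / 612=160028.56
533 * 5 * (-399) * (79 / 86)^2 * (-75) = 497720530125 / 7396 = 67295907.26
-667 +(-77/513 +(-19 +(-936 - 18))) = -841397/513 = -1640.15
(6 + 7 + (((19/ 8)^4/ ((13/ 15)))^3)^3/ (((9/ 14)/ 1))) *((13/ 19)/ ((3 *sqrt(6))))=324195137247480366778438465407701092914831558182086109297 *sqrt(6)/ 45267077891876821287528451995747384343658496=17542830249495.55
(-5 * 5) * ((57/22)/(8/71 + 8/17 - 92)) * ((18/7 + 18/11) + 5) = 81297485/12461064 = 6.52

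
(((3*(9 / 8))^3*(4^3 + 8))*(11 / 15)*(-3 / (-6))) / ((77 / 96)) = 177147 / 140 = 1265.34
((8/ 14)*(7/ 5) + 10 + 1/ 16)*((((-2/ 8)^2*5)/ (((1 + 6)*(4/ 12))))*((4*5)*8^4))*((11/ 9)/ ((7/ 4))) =12235520/ 147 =83234.83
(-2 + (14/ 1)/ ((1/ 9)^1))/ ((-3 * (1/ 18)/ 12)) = -8928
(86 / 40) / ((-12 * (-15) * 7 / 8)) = 43 / 3150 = 0.01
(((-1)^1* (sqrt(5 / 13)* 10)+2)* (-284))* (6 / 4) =-852+4260* sqrt(65) / 13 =1789.94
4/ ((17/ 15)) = 60/ 17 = 3.53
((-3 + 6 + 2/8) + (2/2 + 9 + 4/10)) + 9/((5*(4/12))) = 381/20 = 19.05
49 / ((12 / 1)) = 49 / 12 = 4.08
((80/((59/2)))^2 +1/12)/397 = 310681/16583484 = 0.02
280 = 280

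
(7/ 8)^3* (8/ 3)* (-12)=-343/ 16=-21.44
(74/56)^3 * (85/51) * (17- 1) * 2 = 123.06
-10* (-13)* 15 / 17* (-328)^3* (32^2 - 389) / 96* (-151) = 68728296884000 / 17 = 4042840993176.47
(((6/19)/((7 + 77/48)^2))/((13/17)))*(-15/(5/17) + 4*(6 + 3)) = -3525120/42130543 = -0.08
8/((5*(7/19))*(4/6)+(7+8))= 456/925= 0.49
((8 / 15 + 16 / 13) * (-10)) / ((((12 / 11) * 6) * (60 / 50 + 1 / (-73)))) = -345290 / 151983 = -2.27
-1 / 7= -0.14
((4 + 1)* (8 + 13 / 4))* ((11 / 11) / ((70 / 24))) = 135 / 7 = 19.29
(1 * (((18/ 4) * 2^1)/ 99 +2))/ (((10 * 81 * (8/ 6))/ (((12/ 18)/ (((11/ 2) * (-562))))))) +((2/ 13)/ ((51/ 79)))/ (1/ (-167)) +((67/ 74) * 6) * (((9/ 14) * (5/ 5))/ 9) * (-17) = -146273089759627/ 3152816847180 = -46.39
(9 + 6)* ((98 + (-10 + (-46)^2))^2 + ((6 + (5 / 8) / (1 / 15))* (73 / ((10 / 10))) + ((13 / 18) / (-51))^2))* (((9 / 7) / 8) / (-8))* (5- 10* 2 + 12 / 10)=26907210024445 / 1331712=20204976.77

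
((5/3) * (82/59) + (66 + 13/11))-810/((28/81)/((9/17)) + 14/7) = -443994344/1882749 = -235.82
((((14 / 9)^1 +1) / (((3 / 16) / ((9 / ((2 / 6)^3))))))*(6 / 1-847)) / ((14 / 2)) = -2785392 / 7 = -397913.14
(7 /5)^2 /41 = 49 /1025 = 0.05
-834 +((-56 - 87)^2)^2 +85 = 418160852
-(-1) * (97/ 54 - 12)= -551/ 54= -10.20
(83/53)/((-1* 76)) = -83/4028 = -0.02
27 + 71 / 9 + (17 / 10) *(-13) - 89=-6859 / 90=-76.21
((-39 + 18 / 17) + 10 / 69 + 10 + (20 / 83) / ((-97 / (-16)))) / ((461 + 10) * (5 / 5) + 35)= -262127495 / 4778574438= -0.05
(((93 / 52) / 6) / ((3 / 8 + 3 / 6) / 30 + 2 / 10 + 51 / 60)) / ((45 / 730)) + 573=5833133 / 10101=577.48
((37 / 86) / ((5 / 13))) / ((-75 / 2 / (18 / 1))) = -2886 / 5375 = -0.54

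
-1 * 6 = -6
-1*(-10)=10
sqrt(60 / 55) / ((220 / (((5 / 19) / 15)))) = sqrt(33) / 68970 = 0.00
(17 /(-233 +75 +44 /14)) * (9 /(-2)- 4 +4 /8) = 238 /271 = 0.88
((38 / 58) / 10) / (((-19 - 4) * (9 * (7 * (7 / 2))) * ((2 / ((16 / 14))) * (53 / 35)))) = -76 / 15589791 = -0.00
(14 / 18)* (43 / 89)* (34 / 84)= 731 / 4806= 0.15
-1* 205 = -205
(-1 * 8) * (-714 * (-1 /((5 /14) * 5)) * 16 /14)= -91392 /25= -3655.68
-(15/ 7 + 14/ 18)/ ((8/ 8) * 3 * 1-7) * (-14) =-92/ 9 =-10.22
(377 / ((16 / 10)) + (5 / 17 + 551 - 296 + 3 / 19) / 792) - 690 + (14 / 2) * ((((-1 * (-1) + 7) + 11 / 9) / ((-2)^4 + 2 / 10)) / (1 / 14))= -398.26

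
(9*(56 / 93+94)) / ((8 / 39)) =514683 / 124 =4150.67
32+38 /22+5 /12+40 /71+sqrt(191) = sqrt(191)+325277 /9372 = 48.53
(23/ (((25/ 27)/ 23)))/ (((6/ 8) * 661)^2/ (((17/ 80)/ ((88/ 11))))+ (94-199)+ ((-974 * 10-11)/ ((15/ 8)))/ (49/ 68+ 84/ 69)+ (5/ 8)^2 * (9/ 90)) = 1755333504/ 28418804765665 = 0.00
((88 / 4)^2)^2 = 234256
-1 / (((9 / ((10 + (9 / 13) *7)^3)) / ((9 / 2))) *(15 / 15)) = -7189057 / 4394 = -1636.11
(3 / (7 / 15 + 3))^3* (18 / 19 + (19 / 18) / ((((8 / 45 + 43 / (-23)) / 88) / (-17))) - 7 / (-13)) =2167351718625 / 3577208128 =605.88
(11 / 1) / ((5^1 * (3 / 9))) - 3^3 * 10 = -1317 / 5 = -263.40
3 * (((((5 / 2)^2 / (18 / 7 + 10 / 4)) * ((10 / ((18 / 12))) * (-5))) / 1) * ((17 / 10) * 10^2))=-20950.70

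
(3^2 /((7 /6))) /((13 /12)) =648 /91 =7.12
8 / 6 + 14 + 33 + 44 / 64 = 2353 / 48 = 49.02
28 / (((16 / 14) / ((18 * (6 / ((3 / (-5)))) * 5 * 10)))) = -220500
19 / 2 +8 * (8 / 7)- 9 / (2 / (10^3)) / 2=-31239 / 14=-2231.36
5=5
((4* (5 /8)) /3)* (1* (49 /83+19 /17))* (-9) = -12.81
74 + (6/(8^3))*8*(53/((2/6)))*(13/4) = 122.45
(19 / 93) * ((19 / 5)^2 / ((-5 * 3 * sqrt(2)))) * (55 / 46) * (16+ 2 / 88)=-322373 * sqrt(2) / 171120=-2.66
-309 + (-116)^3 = -1561205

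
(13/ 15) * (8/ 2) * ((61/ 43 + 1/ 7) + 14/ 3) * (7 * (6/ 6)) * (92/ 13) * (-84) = -89844.49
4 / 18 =2 / 9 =0.22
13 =13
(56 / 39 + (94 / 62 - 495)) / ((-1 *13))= 594886 / 15717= 37.85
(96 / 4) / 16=3 / 2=1.50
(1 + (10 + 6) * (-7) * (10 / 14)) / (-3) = 79 / 3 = 26.33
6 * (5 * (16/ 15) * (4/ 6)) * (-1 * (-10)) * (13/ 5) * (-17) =-28288/ 3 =-9429.33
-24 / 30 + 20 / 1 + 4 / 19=1844 / 95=19.41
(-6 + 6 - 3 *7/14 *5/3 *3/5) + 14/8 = 1/4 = 0.25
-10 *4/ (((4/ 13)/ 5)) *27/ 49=-17550/ 49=-358.16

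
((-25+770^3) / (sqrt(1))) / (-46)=-456532975 / 46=-9924629.89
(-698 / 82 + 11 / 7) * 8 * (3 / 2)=-23904 / 287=-83.29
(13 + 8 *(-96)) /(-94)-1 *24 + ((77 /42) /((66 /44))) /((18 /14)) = -114343 /7614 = -15.02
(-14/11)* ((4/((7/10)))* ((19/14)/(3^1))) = -760/231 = -3.29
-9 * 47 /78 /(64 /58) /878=-4089 /730496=-0.01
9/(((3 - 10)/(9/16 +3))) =-513/112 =-4.58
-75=-75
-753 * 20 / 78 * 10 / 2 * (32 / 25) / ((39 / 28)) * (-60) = 8995840 / 169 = 53229.82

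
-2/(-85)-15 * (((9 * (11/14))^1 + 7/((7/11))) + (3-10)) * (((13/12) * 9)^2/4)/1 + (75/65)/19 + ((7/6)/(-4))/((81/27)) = -668208485239/169303680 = -3946.80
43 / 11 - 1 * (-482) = 485.91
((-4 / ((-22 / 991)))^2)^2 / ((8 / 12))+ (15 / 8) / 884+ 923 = 163699881563440319 / 103541152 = 1581012750.98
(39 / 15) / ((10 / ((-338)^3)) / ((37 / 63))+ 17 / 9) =83581024644 / 60721243045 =1.38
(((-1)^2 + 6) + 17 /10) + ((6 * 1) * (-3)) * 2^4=-2793 /10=-279.30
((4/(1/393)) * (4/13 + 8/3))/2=30392/13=2337.85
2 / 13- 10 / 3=-124 / 39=-3.18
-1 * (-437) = 437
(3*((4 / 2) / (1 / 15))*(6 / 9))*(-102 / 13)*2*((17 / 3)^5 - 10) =-1927700720 / 351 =-5492024.84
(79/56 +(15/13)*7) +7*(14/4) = 24743/728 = 33.99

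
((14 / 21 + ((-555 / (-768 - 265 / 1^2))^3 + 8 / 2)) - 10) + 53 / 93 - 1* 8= -1292534875844 / 102514173141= -12.61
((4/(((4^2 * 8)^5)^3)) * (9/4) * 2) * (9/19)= 81/385365782469381738054997774434304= 0.00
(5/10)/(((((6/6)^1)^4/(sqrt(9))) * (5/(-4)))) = -6/5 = -1.20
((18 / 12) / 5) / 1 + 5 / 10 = 4 / 5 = 0.80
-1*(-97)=97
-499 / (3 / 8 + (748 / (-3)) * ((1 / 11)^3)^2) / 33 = -58446872 / 1448915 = -40.34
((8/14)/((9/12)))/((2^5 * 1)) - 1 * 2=-1.98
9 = 9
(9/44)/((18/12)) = 3/22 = 0.14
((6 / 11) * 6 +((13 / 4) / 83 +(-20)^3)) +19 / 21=-7995.78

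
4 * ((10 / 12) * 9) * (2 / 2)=30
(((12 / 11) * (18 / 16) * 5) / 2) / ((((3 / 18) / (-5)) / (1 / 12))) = -675 / 88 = -7.67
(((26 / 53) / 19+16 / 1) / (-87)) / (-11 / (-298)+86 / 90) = -72136860 / 388662727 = -0.19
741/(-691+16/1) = -247/225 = -1.10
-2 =-2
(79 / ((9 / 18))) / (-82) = -79 / 41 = -1.93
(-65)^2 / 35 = 845 / 7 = 120.71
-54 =-54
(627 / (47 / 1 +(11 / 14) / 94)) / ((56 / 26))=127699 / 20621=6.19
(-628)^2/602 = 197192/301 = 655.12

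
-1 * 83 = -83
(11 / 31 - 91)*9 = -25290 / 31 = -815.81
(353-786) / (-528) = 433 / 528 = 0.82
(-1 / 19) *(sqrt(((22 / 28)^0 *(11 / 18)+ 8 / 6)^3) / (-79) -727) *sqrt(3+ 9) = sqrt(3) *(35 *sqrt(70)+ 6202764) / 81054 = 132.55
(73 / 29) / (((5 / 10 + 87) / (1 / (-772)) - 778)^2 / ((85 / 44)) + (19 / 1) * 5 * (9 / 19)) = 6205 / 5957281196109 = 0.00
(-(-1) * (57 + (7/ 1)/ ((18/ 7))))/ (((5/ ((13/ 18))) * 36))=2795/ 11664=0.24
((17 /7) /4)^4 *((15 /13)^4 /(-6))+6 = 209252863317 /35110380032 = 5.96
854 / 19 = 44.95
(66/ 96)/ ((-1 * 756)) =-11/ 12096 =-0.00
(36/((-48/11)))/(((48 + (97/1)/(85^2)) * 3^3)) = -79475/12488292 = -0.01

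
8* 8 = 64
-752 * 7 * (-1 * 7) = 36848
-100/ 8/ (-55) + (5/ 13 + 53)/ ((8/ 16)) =30601/ 286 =107.00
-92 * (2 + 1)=-276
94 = 94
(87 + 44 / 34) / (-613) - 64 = -668445 / 10421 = -64.14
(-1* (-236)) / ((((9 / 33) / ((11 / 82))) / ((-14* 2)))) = -399784 / 123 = -3250.28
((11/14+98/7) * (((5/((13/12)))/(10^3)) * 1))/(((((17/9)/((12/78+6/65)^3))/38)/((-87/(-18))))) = 1051149312/10621121875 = 0.10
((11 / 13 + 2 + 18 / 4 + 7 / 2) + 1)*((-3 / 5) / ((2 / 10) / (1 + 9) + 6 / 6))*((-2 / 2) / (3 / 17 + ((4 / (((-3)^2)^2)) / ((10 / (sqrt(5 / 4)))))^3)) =40775764329444375 / 1032632992757717 - 17391406725*sqrt(5) / 1032632992757717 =39.49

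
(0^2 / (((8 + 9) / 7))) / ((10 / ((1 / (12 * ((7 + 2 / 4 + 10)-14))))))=0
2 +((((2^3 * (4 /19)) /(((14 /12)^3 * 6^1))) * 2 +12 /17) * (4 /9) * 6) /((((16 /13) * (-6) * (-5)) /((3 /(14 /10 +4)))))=2.04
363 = 363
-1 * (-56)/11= 56/11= 5.09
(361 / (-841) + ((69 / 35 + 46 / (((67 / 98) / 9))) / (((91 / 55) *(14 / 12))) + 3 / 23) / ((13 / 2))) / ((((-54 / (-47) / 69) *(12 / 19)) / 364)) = 3220843098918827 / 1938224106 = 1661749.58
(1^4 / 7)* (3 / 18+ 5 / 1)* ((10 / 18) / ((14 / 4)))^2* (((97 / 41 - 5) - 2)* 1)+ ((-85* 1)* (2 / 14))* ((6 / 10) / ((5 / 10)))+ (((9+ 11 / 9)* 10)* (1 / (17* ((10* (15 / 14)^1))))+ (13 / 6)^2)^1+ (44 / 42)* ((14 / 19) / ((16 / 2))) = -205425442499 / 22075816140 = -9.31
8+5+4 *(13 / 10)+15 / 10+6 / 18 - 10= 10.03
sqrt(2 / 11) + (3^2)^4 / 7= sqrt(22) / 11 + 6561 / 7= 937.71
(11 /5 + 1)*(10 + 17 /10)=936 /25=37.44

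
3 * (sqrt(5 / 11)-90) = -270 + 3 * sqrt(55) / 11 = -267.98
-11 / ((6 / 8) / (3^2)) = -132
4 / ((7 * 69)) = 4 / 483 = 0.01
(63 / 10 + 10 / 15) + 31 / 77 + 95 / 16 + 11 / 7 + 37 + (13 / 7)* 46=2537429 / 18480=137.31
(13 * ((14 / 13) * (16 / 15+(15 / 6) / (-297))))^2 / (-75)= -2.93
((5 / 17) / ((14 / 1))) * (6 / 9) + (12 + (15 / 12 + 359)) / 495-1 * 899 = -211641889 / 235620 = -898.23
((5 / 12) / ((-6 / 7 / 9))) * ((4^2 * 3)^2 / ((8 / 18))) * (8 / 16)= -11340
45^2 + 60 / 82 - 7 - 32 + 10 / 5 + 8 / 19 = 1549550 / 779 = 1989.15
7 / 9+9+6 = 15.78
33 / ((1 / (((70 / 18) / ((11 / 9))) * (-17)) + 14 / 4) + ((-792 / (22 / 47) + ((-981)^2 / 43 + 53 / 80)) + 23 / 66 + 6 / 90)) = 445793040 / 279539896001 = 0.00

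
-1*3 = -3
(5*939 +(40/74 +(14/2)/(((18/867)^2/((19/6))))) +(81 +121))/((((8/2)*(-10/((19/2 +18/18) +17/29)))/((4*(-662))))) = 19161269218301/463536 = 41337176.01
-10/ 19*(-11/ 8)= 55/ 76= 0.72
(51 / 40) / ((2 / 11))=561 / 80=7.01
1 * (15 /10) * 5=15 /2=7.50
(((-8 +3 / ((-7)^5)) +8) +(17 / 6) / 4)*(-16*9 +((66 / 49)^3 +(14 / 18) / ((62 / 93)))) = -99.42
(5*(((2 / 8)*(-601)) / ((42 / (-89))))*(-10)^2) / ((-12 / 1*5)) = -1337225 / 504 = -2653.22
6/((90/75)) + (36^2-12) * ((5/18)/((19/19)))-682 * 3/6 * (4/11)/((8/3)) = 1891/6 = 315.17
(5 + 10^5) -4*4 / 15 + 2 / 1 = 1500089 / 15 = 100005.93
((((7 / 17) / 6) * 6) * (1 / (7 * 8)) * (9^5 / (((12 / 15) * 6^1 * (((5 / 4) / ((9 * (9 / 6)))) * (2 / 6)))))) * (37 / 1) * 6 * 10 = 6506244.60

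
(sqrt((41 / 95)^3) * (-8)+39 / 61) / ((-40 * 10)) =-39 / 24400+41 * sqrt(3895) / 451250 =0.00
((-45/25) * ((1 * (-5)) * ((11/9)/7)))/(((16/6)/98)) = 231/4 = 57.75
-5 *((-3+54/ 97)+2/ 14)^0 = -5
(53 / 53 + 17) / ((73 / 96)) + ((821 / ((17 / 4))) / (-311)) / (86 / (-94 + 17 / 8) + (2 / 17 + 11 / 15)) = 747467724 / 24133289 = 30.97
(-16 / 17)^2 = 256 / 289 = 0.89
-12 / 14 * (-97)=582 / 7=83.14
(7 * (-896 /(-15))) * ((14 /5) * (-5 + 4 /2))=-87808 /25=-3512.32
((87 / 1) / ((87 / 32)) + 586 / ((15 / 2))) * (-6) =-3304 / 5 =-660.80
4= 4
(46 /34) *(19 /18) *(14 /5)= 4.00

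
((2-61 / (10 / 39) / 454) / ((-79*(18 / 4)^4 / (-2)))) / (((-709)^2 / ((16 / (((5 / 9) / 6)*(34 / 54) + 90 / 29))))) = 49748224 / 54230125940752725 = 0.00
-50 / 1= -50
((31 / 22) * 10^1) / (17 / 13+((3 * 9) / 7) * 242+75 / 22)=0.02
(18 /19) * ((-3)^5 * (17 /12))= -12393 /38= -326.13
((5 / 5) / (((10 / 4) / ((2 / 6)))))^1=0.13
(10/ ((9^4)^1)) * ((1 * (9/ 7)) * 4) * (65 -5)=800/ 1701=0.47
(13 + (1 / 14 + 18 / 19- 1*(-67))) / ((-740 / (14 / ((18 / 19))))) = -21551 / 13320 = -1.62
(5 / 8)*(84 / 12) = 35 / 8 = 4.38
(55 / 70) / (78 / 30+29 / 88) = 2420 / 9023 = 0.27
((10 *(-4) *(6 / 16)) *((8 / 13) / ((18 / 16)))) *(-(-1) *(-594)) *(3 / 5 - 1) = -1949.54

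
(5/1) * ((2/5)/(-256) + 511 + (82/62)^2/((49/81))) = 2569.45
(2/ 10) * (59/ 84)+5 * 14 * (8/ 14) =16859/ 420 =40.14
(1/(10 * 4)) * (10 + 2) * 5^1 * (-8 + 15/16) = -339/32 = -10.59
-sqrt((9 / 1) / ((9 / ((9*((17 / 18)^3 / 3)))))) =-17*sqrt(102) / 108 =-1.59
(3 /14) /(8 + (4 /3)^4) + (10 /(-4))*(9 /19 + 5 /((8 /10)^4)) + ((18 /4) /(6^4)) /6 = -6582282695 /207760896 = -31.68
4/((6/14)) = 28/3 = 9.33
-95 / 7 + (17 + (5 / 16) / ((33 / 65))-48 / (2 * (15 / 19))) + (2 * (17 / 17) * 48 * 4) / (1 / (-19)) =-135317137 / 18480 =-7322.36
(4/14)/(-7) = -2/49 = -0.04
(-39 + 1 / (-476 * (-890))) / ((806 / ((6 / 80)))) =-49565877 / 13658153600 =-0.00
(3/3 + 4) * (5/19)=1.32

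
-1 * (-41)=41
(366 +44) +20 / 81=33230 / 81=410.25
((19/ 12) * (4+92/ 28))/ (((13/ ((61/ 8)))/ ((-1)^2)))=19703/ 2912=6.77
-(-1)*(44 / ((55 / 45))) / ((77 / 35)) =180 / 11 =16.36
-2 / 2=-1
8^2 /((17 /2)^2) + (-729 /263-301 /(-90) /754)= -9705056473 /5157835020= -1.88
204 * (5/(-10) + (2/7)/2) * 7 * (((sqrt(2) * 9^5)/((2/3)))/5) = -9034497 * sqrt(2) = -12776708.19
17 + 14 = 31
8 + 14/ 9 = 86/ 9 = 9.56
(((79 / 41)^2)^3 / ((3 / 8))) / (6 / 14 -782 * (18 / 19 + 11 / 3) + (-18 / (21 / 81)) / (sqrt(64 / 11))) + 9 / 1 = 14329970498369354976 * sqrt(11) / 157475641398858767453485 + 1411323696981421001178901 / 157475641398858767453485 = 8.96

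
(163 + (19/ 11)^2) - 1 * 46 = 14518/ 121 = 119.98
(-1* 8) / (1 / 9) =-72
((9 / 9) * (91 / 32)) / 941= 91 / 30112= 0.00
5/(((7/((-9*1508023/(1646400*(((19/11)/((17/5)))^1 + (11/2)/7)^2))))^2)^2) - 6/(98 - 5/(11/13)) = 1.16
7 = 7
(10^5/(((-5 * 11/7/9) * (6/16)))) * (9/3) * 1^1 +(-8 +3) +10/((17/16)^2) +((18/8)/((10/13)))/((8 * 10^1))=-9321944380057/10172800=-916359.74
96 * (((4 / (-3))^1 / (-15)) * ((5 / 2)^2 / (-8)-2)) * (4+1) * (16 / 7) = -5696 / 21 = -271.24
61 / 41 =1.49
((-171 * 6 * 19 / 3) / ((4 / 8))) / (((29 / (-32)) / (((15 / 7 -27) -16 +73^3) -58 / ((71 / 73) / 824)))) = 70240544168832 / 14413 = 4873415955.65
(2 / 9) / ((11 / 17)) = 34 / 99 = 0.34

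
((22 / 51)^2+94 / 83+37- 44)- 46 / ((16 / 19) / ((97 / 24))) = -3128851789 / 13816512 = -226.46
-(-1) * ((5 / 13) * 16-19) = -167 / 13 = -12.85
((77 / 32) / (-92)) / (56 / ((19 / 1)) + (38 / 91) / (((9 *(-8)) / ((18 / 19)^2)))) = -133133 / 14976128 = -0.01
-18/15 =-6/5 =-1.20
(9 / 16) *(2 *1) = 1.12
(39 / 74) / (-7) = -39 / 518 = -0.08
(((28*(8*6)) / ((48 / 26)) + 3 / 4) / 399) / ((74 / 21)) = 2915 / 5624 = 0.52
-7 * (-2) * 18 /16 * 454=14301 /2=7150.50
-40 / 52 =-10 / 13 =-0.77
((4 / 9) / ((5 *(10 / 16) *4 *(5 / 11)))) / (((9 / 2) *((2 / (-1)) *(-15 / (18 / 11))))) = 16 / 16875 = 0.00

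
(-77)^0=1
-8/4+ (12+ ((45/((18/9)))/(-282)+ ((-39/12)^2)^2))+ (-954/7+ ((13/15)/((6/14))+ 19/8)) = -39423931/3790080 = -10.40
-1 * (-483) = 483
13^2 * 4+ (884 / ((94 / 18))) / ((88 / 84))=837.58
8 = 8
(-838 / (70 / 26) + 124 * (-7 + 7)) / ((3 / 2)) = -21788 / 105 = -207.50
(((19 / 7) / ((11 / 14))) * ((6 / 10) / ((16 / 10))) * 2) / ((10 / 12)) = 171 / 55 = 3.11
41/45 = 0.91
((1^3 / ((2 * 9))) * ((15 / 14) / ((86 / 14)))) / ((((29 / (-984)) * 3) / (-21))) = 2870 / 1247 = 2.30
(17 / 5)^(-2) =25 / 289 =0.09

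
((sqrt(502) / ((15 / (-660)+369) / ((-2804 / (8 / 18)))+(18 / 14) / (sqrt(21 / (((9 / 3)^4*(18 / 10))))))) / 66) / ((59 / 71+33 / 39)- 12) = -25459858783359*sqrt(52710) / 601975418914428241- 18015077564575*sqrt(502) / 2407901675657712964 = -0.01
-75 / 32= -2.34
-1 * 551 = -551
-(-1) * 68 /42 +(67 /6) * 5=2413 /42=57.45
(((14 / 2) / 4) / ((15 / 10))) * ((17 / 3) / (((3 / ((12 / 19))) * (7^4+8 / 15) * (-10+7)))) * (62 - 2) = -1400 / 120783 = -0.01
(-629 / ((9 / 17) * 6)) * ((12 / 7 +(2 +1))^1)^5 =-15499065087 / 33614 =-461089.58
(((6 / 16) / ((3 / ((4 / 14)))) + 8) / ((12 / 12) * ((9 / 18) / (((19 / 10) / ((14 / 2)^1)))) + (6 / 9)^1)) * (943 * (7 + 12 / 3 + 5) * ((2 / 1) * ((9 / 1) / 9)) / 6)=16125300 / 1001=16109.19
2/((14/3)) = 0.43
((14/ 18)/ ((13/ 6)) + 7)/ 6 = 1.23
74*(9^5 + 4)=4369922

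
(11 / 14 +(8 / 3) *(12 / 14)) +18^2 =4579 / 14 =327.07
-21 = -21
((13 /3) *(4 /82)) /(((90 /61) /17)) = 2.44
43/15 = 2.87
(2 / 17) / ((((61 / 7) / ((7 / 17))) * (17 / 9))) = 882 / 299693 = 0.00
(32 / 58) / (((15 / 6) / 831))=26592 / 145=183.39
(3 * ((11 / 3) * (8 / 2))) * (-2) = -88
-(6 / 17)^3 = -0.04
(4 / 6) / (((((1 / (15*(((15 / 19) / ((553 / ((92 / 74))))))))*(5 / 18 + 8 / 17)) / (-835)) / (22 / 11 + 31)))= -58179627000 / 89025811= -653.51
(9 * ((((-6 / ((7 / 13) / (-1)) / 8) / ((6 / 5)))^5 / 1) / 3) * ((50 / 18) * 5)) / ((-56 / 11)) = -17.24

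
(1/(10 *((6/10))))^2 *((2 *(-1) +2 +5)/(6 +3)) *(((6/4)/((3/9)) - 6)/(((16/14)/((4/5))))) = -7/432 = -0.02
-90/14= -45/7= -6.43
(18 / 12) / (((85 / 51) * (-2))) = -9 / 20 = -0.45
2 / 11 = 0.18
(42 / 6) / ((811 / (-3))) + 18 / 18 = 790 / 811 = 0.97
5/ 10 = 1/ 2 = 0.50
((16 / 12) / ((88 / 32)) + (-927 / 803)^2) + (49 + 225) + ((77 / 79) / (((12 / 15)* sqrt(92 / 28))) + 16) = 385* sqrt(161) / 7268 + 564499721 / 1934427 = 292.49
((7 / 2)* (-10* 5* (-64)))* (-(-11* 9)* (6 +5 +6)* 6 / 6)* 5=94248000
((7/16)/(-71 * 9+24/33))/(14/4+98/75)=-825/5785304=-0.00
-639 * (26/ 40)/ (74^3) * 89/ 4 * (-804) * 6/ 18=6.11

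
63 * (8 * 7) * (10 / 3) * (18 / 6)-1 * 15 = 35265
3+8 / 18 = 31 / 9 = 3.44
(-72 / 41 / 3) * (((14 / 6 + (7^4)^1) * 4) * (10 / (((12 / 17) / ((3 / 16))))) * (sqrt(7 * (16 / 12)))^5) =-960948800 * sqrt(21) / 1107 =-3977977.07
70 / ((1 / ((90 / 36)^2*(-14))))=-6125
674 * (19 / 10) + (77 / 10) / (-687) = 1759529 / 1374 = 1280.59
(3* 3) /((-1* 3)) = -3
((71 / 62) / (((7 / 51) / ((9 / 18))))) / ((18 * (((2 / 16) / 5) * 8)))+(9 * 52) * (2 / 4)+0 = 1224707 / 5208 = 235.16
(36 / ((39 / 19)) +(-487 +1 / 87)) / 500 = -132737 / 141375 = -0.94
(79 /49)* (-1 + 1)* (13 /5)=0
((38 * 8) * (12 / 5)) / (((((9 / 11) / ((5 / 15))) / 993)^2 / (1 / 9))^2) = 213705790919363776 / 885735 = 241275088959.30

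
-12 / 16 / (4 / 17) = -51 / 16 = -3.19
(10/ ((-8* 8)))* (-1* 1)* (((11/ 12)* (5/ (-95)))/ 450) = -11/ 656640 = -0.00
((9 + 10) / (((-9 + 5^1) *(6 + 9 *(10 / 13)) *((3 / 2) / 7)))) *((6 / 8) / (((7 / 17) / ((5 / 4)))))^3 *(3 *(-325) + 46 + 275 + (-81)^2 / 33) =2278518591375 / 247267328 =9214.80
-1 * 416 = -416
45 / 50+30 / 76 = 123 / 95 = 1.29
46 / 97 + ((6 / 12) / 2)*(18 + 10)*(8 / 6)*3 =2762 / 97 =28.47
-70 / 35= -2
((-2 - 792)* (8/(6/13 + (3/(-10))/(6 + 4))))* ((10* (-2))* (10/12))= 412880000/1683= 245323.83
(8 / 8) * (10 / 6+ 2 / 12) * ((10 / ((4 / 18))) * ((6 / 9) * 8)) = 440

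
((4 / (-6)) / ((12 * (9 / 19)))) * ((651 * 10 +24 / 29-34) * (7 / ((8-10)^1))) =6245281 / 2349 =2658.70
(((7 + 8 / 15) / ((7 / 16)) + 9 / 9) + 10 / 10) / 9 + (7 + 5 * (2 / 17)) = 156211 / 16065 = 9.72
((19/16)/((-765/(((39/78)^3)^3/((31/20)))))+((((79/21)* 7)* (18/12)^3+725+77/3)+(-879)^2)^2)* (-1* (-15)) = 9685691049172314795/1079296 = 8974082225054.40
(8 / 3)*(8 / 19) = 64 / 57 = 1.12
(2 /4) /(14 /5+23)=5 /258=0.02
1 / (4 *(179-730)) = -1 / 2204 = -0.00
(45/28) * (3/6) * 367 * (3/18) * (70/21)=9175/56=163.84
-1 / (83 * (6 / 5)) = -5 / 498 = -0.01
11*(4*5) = 220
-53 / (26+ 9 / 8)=-424 / 217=-1.95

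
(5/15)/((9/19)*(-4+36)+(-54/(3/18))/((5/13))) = -95/235764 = -0.00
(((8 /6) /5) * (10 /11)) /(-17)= -8 /561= -0.01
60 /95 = 0.63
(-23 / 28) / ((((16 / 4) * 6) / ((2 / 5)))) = -23 / 1680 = -0.01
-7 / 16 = -0.44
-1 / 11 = -0.09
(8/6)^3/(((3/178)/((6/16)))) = 1424/27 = 52.74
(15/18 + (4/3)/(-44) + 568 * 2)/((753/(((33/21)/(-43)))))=-75029/1359918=-0.06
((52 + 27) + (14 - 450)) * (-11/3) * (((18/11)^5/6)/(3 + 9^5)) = 446148/10292623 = 0.04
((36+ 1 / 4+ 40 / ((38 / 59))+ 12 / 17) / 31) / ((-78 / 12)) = -127987 / 260338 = -0.49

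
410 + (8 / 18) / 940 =867151 / 2115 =410.00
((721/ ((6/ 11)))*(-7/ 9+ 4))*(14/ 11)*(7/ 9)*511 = 523540451/ 243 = 2154487.45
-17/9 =-1.89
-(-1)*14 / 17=14 / 17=0.82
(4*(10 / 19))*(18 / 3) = 240 / 19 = 12.63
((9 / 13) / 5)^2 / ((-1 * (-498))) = 27 / 701350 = 0.00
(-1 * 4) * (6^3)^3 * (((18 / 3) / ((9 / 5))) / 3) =-44789760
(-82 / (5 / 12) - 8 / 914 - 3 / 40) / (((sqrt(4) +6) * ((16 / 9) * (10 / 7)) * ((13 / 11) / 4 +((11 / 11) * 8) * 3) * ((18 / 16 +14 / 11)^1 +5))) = -261289941 / 4846247360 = -0.05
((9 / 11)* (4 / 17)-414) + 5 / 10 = -154577 / 374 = -413.31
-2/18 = -1/9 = -0.11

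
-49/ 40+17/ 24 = -31/ 60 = -0.52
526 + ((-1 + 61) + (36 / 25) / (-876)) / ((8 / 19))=9760043 / 14600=668.50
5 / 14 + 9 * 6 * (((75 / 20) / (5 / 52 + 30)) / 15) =17653 / 21910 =0.81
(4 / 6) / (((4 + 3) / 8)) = 16 / 21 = 0.76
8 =8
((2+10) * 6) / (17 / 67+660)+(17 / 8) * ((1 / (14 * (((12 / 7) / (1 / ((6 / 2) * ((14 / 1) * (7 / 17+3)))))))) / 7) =15806483309 / 144831230208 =0.11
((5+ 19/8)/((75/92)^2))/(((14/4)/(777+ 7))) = 2485.78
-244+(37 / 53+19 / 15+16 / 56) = -1345336 / 5565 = -241.75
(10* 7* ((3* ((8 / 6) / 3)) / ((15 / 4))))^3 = 11239424 / 729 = 15417.59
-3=-3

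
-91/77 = -13/11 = -1.18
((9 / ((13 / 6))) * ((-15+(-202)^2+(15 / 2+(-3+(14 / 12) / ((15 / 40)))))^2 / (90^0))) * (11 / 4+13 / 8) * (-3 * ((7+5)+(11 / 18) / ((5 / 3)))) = -1400442032693837 / 1248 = -1122149064658.52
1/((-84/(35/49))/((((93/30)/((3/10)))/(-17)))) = 155/29988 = 0.01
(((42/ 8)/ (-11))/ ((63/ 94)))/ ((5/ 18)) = -141/ 55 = -2.56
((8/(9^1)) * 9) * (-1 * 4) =-32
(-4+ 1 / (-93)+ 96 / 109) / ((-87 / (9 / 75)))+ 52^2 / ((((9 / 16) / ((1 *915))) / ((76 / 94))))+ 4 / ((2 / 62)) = 1228432923661363 / 345418275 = 3556363.44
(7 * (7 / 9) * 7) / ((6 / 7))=2401 / 54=44.46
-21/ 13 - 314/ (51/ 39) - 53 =-294.73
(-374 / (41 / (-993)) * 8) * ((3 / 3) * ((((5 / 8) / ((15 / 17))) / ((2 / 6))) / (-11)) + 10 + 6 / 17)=30185214 / 41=736224.73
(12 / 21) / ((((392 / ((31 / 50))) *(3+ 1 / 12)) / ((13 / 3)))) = 403 / 317275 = 0.00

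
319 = 319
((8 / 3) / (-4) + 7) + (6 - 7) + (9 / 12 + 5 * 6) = 433 / 12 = 36.08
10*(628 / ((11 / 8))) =50240 / 11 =4567.27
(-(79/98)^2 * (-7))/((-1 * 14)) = -6241/19208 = -0.32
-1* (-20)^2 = -400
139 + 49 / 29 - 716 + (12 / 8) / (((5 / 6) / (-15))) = -17467 / 29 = -602.31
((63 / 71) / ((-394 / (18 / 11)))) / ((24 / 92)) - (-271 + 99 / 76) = 3153441743 / 11693132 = 269.68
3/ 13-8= -101/ 13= -7.77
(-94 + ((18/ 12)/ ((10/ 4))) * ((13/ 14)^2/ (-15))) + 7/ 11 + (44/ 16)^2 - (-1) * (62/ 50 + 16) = -14789217/ 215600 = -68.60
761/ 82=9.28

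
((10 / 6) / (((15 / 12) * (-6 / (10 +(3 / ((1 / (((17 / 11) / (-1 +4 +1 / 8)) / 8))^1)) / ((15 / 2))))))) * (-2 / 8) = 6892 / 12375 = 0.56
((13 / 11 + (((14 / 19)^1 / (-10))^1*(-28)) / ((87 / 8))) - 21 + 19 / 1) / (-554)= 57137 / 50366910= 0.00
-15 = -15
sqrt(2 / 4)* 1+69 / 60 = 1.86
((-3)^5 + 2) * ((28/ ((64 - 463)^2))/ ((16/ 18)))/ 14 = -241/ 70756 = -0.00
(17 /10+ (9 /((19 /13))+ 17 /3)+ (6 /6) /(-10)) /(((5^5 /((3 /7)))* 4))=1913 /4156250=0.00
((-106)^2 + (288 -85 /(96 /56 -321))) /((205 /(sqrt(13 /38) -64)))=-329686208 /91635 + 5151347 * sqrt(494) /3482130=-3564.94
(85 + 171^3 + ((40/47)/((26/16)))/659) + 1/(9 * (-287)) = 5200519687964543/1040042367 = 5000296.00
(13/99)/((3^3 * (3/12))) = 52/2673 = 0.02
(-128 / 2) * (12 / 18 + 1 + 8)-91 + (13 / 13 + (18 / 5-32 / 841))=-8894896 / 12615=-705.10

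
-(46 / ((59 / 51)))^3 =-12911717736 / 205379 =-62867.76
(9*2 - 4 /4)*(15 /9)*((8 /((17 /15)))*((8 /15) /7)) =15.24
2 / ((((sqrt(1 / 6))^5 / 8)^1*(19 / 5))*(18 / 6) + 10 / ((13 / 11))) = 3953664000 / 16726978991 - 3082560*sqrt(6) / 16726978991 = 0.24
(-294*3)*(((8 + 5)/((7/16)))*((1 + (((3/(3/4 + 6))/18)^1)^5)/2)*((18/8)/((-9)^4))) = -1269189533612/282429536481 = -4.49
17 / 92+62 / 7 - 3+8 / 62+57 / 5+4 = 2153213 / 99820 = 21.57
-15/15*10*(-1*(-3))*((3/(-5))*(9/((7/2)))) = 324/7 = 46.29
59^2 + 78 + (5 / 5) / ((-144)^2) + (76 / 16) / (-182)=6715698427 / 1886976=3558.97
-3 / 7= -0.43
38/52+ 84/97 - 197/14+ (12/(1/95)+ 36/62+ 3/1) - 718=113041077/273637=413.11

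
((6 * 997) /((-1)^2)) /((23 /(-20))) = -119640 /23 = -5201.74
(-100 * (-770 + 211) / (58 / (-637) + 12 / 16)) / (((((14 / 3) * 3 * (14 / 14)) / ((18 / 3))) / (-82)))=-5005509600 / 1679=-2981244.55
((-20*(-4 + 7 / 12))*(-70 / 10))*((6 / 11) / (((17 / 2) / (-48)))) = 275520 / 187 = 1473.37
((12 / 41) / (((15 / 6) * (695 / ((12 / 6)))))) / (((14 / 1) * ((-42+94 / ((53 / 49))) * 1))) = 0.00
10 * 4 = 40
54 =54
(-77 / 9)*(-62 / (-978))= -0.54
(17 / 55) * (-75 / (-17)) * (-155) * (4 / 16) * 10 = -11625 / 22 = -528.41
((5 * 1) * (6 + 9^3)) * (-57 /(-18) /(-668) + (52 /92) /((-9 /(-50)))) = 1062184025 /92184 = 11522.43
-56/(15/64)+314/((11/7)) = -6454/165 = -39.12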